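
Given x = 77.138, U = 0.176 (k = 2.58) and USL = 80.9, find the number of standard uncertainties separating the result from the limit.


u = U / k = 0.176 / 2.58 = 0.068217054
margin = |USL - x| = |80.9 - 77.138| = 3.762
z = margin / u = 3.762 / 0.068217054
z = 55.1475

55.1475


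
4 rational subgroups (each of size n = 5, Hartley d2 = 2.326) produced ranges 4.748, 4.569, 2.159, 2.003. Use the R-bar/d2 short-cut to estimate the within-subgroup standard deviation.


R_bar = (4.748 + 4.569 + 2.159 + 2.003) / 4
R_bar = 13.479 / 4 = 3.36975
sigma_hat = R_bar / d2 = 3.36975 / 2.326 = 1.4487

1.4487


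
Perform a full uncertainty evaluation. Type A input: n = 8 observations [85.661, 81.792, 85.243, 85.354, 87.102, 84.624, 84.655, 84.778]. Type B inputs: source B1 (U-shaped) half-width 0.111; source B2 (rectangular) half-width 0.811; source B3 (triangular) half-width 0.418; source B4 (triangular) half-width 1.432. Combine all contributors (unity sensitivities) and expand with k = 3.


mean = (85.661 + 81.792 + 85.243 + 85.354 + 87.102 + 84.624 + 84.655 + 84.778) / 8 = 84.901125
s = sqrt(sum((x - mean)^2)/(n-1)) = 1.4910413
u_A = s / sqrt(n) = 1.4910413 / sqrt(8) = 0.52716271
u_B1 = 0.111 / sqrt(2) = 0.078488853
u_B2 = 0.811 / sqrt(3) = 0.46823107
u_B3 = 0.418 / sqrt(6) = 0.17064779
u_B4 = 1.432 / sqrt(6) = 0.58461155
uc = sqrt(0.52716271^2 + 0.078488853^2 + 0.46823107^2 + 0.17064779^2 + 0.58461155^2) = 0.93498272
U = k * uc = 3 * 0.93498272
U = 2.8049

2.8049


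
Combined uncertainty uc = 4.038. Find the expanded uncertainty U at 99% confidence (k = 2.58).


U = k * uc
U = 2.58 * 4.038
U = 10.4180

10.4180


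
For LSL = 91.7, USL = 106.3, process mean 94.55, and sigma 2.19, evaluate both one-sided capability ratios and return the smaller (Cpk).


Cpu = (USL - mean) / (3*sigma) = (106.3 - 94.55) / (3*2.19) = 1.7884
Cpl = (mean - LSL) / (3*sigma) = (94.55 - 91.7) / (3*2.19) = 0.4338
Cpk = min(Cpu, Cpl) = 0.4338

0.4338


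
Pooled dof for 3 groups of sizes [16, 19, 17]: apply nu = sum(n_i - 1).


nu = sum_i (n_i - 1)
nu = ((16 - 1) + (19 - 1) + (17 - 1))
nu = 15 + 18 + 16
nu = 49

49


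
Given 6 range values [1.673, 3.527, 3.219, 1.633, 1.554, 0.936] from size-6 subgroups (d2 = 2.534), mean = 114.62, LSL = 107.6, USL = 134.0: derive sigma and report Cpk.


R_bar = (1.673 + 3.527 + 3.219 + 1.633 + 1.554 + 0.936) / 6 = 2.0903333
sigma = R_bar / d2 = 2.0903333 / 2.534 = 0.82491448
Cp = (USL - LSL)/(6*sigma) = (134.0 - 107.6)/(6*0.82491448) = 5.3339
Cpu = (134.0 - 114.62)/(3*0.82491448) = 7.8311
Cpl = (114.62 - 107.6)/(3*0.82491448) = 2.8367
Cpk = min(Cpu, Cpl) = 2.8367

2.8367


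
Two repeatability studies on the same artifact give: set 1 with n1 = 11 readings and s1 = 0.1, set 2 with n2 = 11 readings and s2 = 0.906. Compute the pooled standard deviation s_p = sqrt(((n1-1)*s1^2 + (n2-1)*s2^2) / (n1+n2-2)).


s_p = sqrt(((n1-1)*s1^2 + (n2-1)*s2^2) / (n1+n2-2))
numerator = (11-1)*0.1^2 + (11-1)*0.906^2 = 0.1 + 8.20836 = 8.30836
denominator = 11 + 11 - 2 = 20
s_p^2 = 8.30836 / 20 = 0.415418
s_p = sqrt(0.415418) = 0.6445

0.6445


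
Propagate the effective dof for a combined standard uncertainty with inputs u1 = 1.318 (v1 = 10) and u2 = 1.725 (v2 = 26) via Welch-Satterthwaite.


uc = sqrt(u1^2 + u2^2) = sqrt(1.318^2 + 1.725^2) = 2.1708867
v_eff = uc^4 / (u1^4/v1 + u2^4/v2)
= 2.1708867^4 / (1.318^4/10 + 1.725^4/26)
= 22.210004 / 0.64231168
v_eff = 34.5782

34.5782


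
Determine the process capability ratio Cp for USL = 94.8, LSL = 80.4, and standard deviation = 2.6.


Cp = (USL - LSL) / (6 * sigma)
= (94.8 - 80.4) / (6 * 2.6)
= 14.4000 / 15.6000
= 0.9231

0.9231


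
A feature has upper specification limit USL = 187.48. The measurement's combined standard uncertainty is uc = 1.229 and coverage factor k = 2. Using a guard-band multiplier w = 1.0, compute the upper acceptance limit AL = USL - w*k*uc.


U = k * uc = 2 * 1.229 = 2.458
guard band g = w * U = 1.0 * 2.458 = 2.458
AL = USL - g = 187.48 - 2.458
AL = 185.0220

185.0220


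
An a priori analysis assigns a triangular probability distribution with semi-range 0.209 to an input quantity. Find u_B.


u_B = half_width / sqrt(6)
u_B = 0.209 / 2.4494897
u_B = 0.0853

0.0853


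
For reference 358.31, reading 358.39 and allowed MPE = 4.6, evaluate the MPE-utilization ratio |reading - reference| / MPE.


e = indication - reference = 358.39 - 358.31 = 0.0800
|e| = 0.0800
ratio = |e| / MPE = 0.0800 / 4.6
ratio = 0.0174

0.0174


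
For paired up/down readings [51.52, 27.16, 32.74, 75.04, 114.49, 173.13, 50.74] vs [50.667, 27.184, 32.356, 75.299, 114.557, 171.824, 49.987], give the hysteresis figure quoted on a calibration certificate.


|51.52 - 50.667| = 0.8530
|27.16 - 27.184| = 0.0240
|32.74 - 32.356| = 0.3840
|75.04 - 75.299| = 0.2590
|114.49 - 114.557| = 0.0670
|173.13 - 171.824| = 1.3060
|50.74 - 49.987| = 0.7530
hysteresis = max(diffs) = 1.3060

1.3060


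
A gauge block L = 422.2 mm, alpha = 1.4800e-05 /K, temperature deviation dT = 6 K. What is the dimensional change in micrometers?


dL = L * alpha * dT
= 422.2 * 1.4800e-05 * 6
= 0.0374914 mm
dL_um = 0.0374914 * 1000 = 37.4914 um

37.4914


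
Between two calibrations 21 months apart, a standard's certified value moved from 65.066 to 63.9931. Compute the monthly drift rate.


rate = (v2 - v1) / months
= (63.9931 - 65.066) / 21
= -1.0729 / 21
= -0.0511

-0.0511


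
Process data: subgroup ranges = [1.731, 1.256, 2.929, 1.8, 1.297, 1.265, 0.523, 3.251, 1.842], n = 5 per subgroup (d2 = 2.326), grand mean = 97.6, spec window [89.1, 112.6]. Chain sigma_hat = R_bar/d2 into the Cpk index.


R_bar = (1.731 + 1.256 + 2.929 + 1.8 + 1.297 + 1.265 + 0.523 + 3.251 + 1.842) / 9 = 1.766
sigma = R_bar / d2 = 1.766 / 2.326 = 0.75924334
Cp = (USL - LSL)/(6*sigma) = (112.6 - 89.1)/(6*0.75924334) = 5.1586
Cpu = (112.6 - 97.6)/(3*0.75924334) = 6.5855
Cpl = (97.6 - 89.1)/(3*0.75924334) = 3.7318
Cpk = min(Cpu, Cpl) = 3.7318

3.7318


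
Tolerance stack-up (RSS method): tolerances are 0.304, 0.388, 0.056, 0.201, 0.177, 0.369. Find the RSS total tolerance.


RSS = sqrt(0.304^2 + 0.388^2 + 0.056^2 + 0.201^2 + 0.177^2 + 0.369^2)
= sqrt(0.453987)
= 0.6738

0.6738


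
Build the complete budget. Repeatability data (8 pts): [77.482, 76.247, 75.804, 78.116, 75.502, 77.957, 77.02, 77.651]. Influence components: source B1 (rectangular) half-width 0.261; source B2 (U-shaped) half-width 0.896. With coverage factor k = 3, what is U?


mean = (77.482 + 76.247 + 75.804 + 78.116 + 75.502 + 77.957 + 77.02 + 77.651) / 8 = 76.972375
s = sqrt(sum((x - mean)^2)/(n-1)) = 1.0037895
u_A = s / sqrt(n) = 1.0037895 / sqrt(8) = 0.35489318
u_B1 = 0.261 / sqrt(3) = 0.15068842
u_B2 = 0.896 / sqrt(2) = 0.63356768
uc = sqrt(0.35489318^2 + 0.15068842^2 + 0.63356768^2) = 0.74166311
U = k * uc = 3 * 0.74166311
U = 2.2250

2.2250


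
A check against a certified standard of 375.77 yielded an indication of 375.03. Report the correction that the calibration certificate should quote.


Correction = standard - reading
= 375.77 - 375.03
= 0.7400

0.7400


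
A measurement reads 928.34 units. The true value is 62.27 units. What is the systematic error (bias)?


Systematic error = measured - true
= 928.34 - 62.27
= 866.0700

866.0700


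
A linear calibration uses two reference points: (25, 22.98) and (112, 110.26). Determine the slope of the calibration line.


slope = (y2 - y1) / (x2 - x1)
= (110.26 - 22.98) / (112 - 25)
= 87.2800 / 87
= 1.0032

1.0032


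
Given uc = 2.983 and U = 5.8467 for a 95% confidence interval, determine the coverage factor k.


k = U / uc
k = 5.8467 / 2.983
k = 1.96

1.96


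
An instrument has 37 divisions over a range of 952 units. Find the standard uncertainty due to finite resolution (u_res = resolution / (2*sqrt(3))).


resolution = range / divisions
resolution = 952 / 37 = 25.72973
u_res = resolution / (2*sqrt(3))
u_res = 25.72973 / 3.4641016
u_res = 7.4275

7.4275


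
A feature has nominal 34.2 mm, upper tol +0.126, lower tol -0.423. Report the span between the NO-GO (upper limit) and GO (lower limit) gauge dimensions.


GO = nominal - lower_tol (smallest hole = maximum material condition)
GO = 34.2 - 0.423 = 33.777
NO-GO = nominal + upper_tol (largest hole = least material condition)
NO-GO = 34.2 + 0.126 = 34.326
spread = NO-GO - GO = 34.326 - 33.777 = 0.5490

0.5490


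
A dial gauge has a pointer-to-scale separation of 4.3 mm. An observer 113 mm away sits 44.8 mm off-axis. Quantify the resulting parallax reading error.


error = h * offset / d
= 4.3 * 44.8 / 113
= 1.7048

1.7048


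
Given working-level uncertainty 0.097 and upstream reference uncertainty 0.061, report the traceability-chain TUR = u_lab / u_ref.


TUR = u_lab / u_ref
= 0.097 / 0.061
= 1.5902

1.5902


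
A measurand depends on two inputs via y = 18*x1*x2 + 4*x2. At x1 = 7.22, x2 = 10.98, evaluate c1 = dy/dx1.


y = 18*x1*x2 + 4*x2
dy/dx1 = 18*x2
Evaluate at x2 = 10.98: c1 = 18 * 10.98
c1 = 197.6400

197.6400


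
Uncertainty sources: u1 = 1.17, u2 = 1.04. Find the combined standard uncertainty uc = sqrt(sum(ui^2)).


uc = sqrt(1.17^2 + 1.04^2)
uc = sqrt(2.4505)
uc = 1.5654

1.5654


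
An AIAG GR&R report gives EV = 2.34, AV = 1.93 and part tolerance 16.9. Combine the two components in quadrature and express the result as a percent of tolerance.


GRR = sqrt(EV^2 + AV^2) = sqrt(2.34^2 + 1.93^2) = 3.0332326
%GRR = GRR / tol * 100 = 3.0332326 / 16.9 * 100
%GRR = 17.9481

17.9481


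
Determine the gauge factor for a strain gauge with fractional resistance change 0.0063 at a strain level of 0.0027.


GF = (dR/R) / epsilon
= 0.0063 / 0.0027
= 2.3333

2.3333


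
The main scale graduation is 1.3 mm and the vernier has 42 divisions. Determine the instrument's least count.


LC = MSD / n_div
= 1.3 / 42
= 0.0310

0.0310


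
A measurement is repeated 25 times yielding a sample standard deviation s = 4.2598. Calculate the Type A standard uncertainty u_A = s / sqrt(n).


u_A = s / sqrt(n)
u_A = 4.2598 / sqrt(25)
u_A = 4.2598 / 5
u_A = 0.8520

0.8520


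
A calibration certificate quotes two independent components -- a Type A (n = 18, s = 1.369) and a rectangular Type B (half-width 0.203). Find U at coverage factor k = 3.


u_A = s / sqrt(n) = 1.369 / sqrt(18) = 0.32267639
u_B = half_width / sqrt(3) = 0.203 / sqrt(3) = 0.1172021
uc = sqrt(u_A^2 + u_B^2) = sqrt(0.32267639^2 + 0.1172021^2) = 0.34330218
U = k * uc = 3 * 0.34330218
U = 1.0299

1.0299


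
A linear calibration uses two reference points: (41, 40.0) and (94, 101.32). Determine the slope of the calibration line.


slope = (y2 - y1) / (x2 - x1)
= (101.32 - 40.0) / (94 - 41)
= 61.3200 / 53
= 1.1570

1.1570


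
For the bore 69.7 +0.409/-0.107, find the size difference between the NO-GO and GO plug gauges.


GO = nominal - lower_tol (smallest hole = maximum material condition)
GO = 69.7 - 0.107 = 69.593
NO-GO = nominal + upper_tol (largest hole = least material condition)
NO-GO = 69.7 + 0.409 = 70.109
spread = NO-GO - GO = 70.109 - 69.593 = 0.5160

0.5160


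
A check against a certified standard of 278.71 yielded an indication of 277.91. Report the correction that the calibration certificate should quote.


Correction = standard - reading
= 278.71 - 277.91
= 0.8000

0.8000


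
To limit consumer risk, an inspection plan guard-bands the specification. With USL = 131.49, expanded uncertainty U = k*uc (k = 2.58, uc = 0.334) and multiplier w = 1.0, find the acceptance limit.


U = k * uc = 2.58 * 0.334 = 0.86172
guard band g = w * U = 1.0 * 0.86172 = 0.86172
AL = USL - g = 131.49 - 0.86172
AL = 130.6283

130.6283


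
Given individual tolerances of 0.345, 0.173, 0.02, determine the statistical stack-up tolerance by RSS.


RSS = sqrt(0.345^2 + 0.173^2 + 0.02^2)
= sqrt(0.149354)
= 0.3865

0.3865


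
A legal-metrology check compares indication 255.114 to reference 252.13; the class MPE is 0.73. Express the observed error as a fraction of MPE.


e = indication - reference = 255.114 - 252.13 = 2.9840
|e| = 2.9840
ratio = |e| / MPE = 2.9840 / 0.73
ratio = 4.0877

4.0877


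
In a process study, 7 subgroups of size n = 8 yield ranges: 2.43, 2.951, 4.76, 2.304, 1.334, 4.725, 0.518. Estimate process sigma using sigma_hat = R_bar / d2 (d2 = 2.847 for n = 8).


R_bar = (2.43 + 2.951 + 4.76 + 2.304 + 1.334 + 4.725 + 0.518) / 7
R_bar = 19.022 / 7 = 2.7174286
sigma_hat = R_bar / d2 = 2.7174286 / 2.847 = 0.9545

0.9545


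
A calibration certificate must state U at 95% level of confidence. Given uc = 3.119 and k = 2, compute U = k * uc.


U = k * uc
U = 2 * 3.119
U = 6.2380

6.2380


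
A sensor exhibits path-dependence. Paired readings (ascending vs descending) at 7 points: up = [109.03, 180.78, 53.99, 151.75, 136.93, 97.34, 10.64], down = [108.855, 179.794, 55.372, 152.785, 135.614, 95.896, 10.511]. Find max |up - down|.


|109.03 - 108.855| = 0.1750
|180.78 - 179.794| = 0.9860
|53.99 - 55.372| = 1.3820
|151.75 - 152.785| = 1.0350
|136.93 - 135.614| = 1.3160
|97.34 - 95.896| = 1.4440
|10.64 - 10.511| = 0.1290
hysteresis = max(diffs) = 1.4440

1.4440


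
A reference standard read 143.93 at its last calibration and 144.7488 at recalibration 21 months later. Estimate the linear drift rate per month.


rate = (v2 - v1) / months
= (144.7488 - 143.93) / 21
= 0.8188 / 21
= 0.0390

0.0390


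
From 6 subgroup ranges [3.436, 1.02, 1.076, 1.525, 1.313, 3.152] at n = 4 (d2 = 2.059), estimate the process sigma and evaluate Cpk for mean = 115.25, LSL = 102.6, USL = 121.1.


R_bar = (3.436 + 1.02 + 1.076 + 1.525 + 1.313 + 3.152) / 6 = 1.9203333
sigma = R_bar / d2 = 1.9203333 / 2.059 = 0.93265338
Cp = (USL - LSL)/(6*sigma) = (121.1 - 102.6)/(6*0.93265338) = 3.3060
Cpu = (121.1 - 115.25)/(3*0.93265338) = 2.0908
Cpl = (115.25 - 102.6)/(3*0.93265338) = 4.5212
Cpk = min(Cpu, Cpl) = 2.0908

2.0908


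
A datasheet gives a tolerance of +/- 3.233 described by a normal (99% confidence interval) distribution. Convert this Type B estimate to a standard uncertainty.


u_B = half_width / 2.576
u_B = 3.233 / 2.576
u_B = 1.2550

1.2550


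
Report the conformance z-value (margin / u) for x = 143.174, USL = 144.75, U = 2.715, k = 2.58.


u = U / k = 2.715 / 2.58 = 1.0523256
margin = |USL - x| = |144.75 - 143.174| = 1.576
z = margin / u = 1.576 / 1.0523256
z = 1.4976

1.4976


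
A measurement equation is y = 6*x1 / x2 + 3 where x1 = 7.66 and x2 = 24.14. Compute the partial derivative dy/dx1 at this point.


y = 6*x1 / x2 + 3
dy/dx1 = 6/x2
Evaluate at x2 = 24.14: c1 = 6 / 24.14
c1 = 0.2486

0.2486


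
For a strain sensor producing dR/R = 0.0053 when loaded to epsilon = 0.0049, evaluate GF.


GF = (dR/R) / epsilon
= 0.0053 / 0.0049
= 1.0816

1.0816


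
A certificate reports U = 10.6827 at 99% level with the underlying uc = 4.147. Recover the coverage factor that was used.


k = U / uc
k = 10.6827 / 4.147
k = 2.576

2.576


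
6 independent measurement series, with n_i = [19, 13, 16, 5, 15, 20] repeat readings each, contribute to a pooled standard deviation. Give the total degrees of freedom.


nu = sum_i (n_i - 1)
nu = ((19 - 1) + (13 - 1) + (16 - 1) + (5 - 1) + (15 - 1) + (20 - 1))
nu = 18 + 12 + 15 + 4 + 14 + 19
nu = 82

82


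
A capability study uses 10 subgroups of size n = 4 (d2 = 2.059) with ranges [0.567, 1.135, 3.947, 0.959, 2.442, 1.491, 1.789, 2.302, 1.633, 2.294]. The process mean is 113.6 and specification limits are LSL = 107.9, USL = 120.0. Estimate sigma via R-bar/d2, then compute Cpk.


R_bar = (0.567 + 1.135 + 3.947 + 0.959 + 2.442 + 1.491 + 1.789 + 2.302 + 1.633 + 2.294) / 10 = 1.8559
sigma = R_bar / d2 = 1.8559 / 2.059 = 0.90135988
Cp = (USL - LSL)/(6*sigma) = (120.0 - 107.9)/(6*0.90135988) = 2.2374
Cpu = (120.0 - 113.6)/(3*0.90135988) = 2.3668
Cpl = (113.6 - 107.9)/(3*0.90135988) = 2.1079
Cpk = min(Cpu, Cpl) = 2.1079

2.1079


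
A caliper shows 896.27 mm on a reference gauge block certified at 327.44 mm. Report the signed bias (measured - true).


Systematic error = measured - true
= 896.27 - 327.44
= 568.8300

568.8300


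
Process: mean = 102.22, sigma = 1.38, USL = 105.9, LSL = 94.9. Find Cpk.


Cpu = (USL - mean) / (3*sigma) = (105.9 - 102.22) / (3*1.38) = 0.8889
Cpl = (mean - LSL) / (3*sigma) = (102.22 - 94.9) / (3*1.38) = 1.7681
Cpk = min(Cpu, Cpl) = 0.8889

0.8889


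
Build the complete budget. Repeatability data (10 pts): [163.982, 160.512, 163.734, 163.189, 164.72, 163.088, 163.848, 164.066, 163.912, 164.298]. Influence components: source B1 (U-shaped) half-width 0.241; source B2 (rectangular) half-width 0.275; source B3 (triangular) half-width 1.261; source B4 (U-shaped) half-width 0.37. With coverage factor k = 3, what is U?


mean = (163.982 + 160.512 + 163.734 + 163.189 + 164.72 + 163.088 + 163.848 + 164.066 + 163.912 + 164.298) / 10 = 163.5349
s = sqrt(sum((x - mean)^2)/(n-1)) = 1.1645656
u_A = s / sqrt(n) = 1.1645656 / sqrt(10) = 0.36826798
u_B1 = 0.241 / sqrt(2) = 0.17041273
u_B2 = 0.275 / sqrt(3) = 0.15877132
u_B3 = 1.261 / sqrt(6) = 0.51480109
u_B4 = 0.37 / sqrt(2) = 0.26162951
uc = sqrt(0.36826798^2 + 0.17041273^2 + 0.15877132^2 + 0.51480109^2 + 0.26162951^2) = 0.72342263
U = k * uc = 3 * 0.72342263
U = 2.1703

2.1703


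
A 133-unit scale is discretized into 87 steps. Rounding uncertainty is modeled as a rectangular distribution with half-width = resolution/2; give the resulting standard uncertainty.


resolution = range / divisions
resolution = 133 / 87 = 1.5287356
u_res = resolution / (2*sqrt(3))
u_res = 1.5287356 / 3.4641016
u_res = 0.4413

0.4413


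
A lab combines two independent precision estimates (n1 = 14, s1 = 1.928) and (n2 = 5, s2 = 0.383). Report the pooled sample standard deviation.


s_p = sqrt(((n1-1)*s1^2 + (n2-1)*s2^2) / (n1+n2-2))
numerator = (14-1)*1.928^2 + (5-1)*0.383^2 = 48.323392 + 0.586756 = 48.910148
denominator = 14 + 5 - 2 = 17
s_p^2 = 48.910148 / 17 = 2.8770675
s_p = sqrt(2.8770675) = 1.6962

1.6962


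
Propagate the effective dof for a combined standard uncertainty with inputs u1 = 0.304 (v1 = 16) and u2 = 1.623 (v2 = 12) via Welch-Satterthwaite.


uc = sqrt(u1^2 + u2^2) = sqrt(0.304^2 + 1.623^2) = 1.6512253
v_eff = uc^4 / (u1^4/v1 + u2^4/v2)
= 1.6512253^4 / (0.304^4/16 + 1.623^4/12)
= 7.4340476 / 0.57875343
v_eff = 12.8449

12.8449


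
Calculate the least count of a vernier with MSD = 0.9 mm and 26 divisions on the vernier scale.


LC = MSD / n_div
= 0.9 / 26
= 0.0346

0.0346


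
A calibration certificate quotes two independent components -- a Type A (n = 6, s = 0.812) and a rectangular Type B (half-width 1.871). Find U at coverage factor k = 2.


u_A = s / sqrt(n) = 0.812 / sqrt(6) = 0.33149761
u_B = half_width / sqrt(3) = 1.871 / sqrt(3) = 1.0802224
uc = sqrt(u_A^2 + u_B^2) = sqrt(0.33149761^2 + 1.0802224^2) = 1.129943
U = k * uc = 2 * 1.129943
U = 2.2599

2.2599


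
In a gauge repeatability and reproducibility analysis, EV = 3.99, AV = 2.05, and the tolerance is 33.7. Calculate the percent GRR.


GRR = sqrt(EV^2 + AV^2) = sqrt(3.99^2 + 2.05^2) = 4.4858221
%GRR = GRR / tol * 100 = 4.4858221 / 33.7 * 100
%GRR = 13.3110

13.3110


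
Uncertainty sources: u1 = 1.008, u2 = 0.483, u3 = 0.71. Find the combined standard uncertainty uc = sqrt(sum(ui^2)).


uc = sqrt(1.008^2 + 0.483^2 + 0.71^2)
uc = sqrt(1.753453)
uc = 1.3242

1.3242


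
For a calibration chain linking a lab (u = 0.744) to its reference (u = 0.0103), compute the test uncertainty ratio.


TUR = u_lab / u_ref
= 0.744 / 0.0103
= 72.2330

72.2330


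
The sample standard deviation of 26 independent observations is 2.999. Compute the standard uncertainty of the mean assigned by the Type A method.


u_A = s / sqrt(n)
u_A = 2.999 / sqrt(26)
u_A = 2.999 / 5.0990195
u_A = 0.5882

0.5882


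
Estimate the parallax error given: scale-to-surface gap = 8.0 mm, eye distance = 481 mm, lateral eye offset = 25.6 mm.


error = h * offset / d
= 8.0 * 25.6 / 481
= 0.4258

0.4258


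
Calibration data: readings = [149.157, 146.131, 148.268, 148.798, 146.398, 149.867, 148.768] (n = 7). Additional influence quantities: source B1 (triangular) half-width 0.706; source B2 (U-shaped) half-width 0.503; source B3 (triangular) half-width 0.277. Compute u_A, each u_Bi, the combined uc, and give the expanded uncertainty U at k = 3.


mean = (149.157 + 146.131 + 148.268 + 148.798 + 146.398 + 149.867 + 148.768) / 7 = 148.1981429
s = sqrt(sum((x - mean)^2)/(n-1)) = 1.4087542
u_A = s / sqrt(n) = 1.4087542 / sqrt(7) = 0.53245904
u_B1 = 0.706 / sqrt(6) = 0.28822329
u_B2 = 0.503 / sqrt(2) = 0.35567471
u_B3 = 0.277 / sqrt(6) = 0.11308478
uc = sqrt(0.53245904^2 + 0.28822329^2 + 0.35567471^2 + 0.11308478^2) = 0.71125098
U = k * uc = 3 * 0.71125098
U = 2.1338

2.1338


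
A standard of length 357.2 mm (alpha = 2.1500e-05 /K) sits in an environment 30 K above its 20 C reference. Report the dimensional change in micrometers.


dL = L * alpha * dT
= 357.2 * 2.1500e-05 * 30
= 0.2303940 mm
dL_um = 0.2303940 * 1000 = 230.3940 um

230.3940


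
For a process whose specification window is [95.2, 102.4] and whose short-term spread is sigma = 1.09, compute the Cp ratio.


Cp = (USL - LSL) / (6 * sigma)
= (102.4 - 95.2) / (6 * 1.09)
= 7.2000 / 6.5400
= 1.1009

1.1009


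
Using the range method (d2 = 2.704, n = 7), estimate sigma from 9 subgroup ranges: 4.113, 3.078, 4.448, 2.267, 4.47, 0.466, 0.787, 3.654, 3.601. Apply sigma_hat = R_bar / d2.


R_bar = (4.113 + 3.078 + 4.448 + 2.267 + 4.47 + 0.466 + 0.787 + 3.654 + 3.601) / 9
R_bar = 26.884 / 9 = 2.9871111
sigma_hat = R_bar / d2 = 2.9871111 / 2.704 = 1.1047

1.1047


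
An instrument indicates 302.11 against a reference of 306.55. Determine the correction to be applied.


Correction = standard - reading
= 306.55 - 302.11
= 4.4400

4.4400


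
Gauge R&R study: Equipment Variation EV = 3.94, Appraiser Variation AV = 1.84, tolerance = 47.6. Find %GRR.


GRR = sqrt(EV^2 + AV^2) = sqrt(3.94^2 + 1.84^2) = 4.348471
%GRR = GRR / tol * 100 = 4.348471 / 47.6 * 100
%GRR = 9.1354

9.1354


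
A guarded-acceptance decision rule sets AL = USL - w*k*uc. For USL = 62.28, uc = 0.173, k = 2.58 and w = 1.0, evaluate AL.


U = k * uc = 2.58 * 0.173 = 0.44634
guard band g = w * U = 1.0 * 0.44634 = 0.44634
AL = USL - g = 62.28 - 0.44634
AL = 61.8337

61.8337


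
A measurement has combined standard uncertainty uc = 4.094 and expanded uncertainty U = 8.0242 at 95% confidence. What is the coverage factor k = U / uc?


k = U / uc
k = 8.0242 / 4.094
k = 1.96

1.96


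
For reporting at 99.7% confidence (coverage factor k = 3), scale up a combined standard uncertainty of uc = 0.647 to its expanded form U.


U = k * uc
U = 3 * 0.647
U = 1.9410

1.9410


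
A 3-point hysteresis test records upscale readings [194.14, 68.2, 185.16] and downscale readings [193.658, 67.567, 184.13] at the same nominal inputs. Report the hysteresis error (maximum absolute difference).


|194.14 - 193.658| = 0.4820
|68.2 - 67.567| = 0.6330
|185.16 - 184.13| = 1.0300
hysteresis = max(diffs) = 1.0300

1.0300


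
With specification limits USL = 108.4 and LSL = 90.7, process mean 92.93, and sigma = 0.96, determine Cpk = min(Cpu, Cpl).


Cpu = (USL - mean) / (3*sigma) = (108.4 - 92.93) / (3*0.96) = 5.3715
Cpl = (mean - LSL) / (3*sigma) = (92.93 - 90.7) / (3*0.96) = 0.7743
Cpk = min(Cpu, Cpl) = 0.7743

0.7743


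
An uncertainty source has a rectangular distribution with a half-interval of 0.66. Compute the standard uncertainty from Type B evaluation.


u_B = half_width / sqrt(3)
u_B = 0.66 / 1.7320508
u_B = 0.3811

0.3811


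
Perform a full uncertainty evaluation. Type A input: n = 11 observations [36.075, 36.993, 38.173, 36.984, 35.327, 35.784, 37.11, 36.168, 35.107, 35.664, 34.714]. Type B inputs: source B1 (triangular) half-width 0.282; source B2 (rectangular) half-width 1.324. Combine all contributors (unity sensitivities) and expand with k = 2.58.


mean = (36.075 + 36.993 + 38.173 + 36.984 + 35.327 + 35.784 + 37.11 + 36.168 + 35.107 + 35.664 + 34.714) / 11 = 36.19081818
s = sqrt(sum((x - mean)^2)/(n-1)) = 1.0298243
u_A = s / sqrt(n) = 1.0298243 / sqrt(11) = 0.31050371
u_B1 = 0.282 / sqrt(6) = 0.11512602
u_B2 = 1.324 / sqrt(3) = 0.76441176
uc = sqrt(0.31050371^2 + 0.11512602^2 + 0.76441176^2) = 0.83306176
U = k * uc = 2.58 * 0.83306176
U = 2.1493

2.1493


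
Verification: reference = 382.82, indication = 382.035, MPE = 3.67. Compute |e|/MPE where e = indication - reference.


e = indication - reference = 382.035 - 382.82 = -0.7850
|e| = 0.7850
ratio = |e| / MPE = 0.7850 / 3.67
ratio = 0.2139

0.2139


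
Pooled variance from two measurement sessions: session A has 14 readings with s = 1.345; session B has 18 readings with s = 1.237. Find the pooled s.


s_p = sqrt(((n1-1)*s1^2 + (n2-1)*s2^2) / (n1+n2-2))
numerator = (14-1)*1.345^2 + (18-1)*1.237^2 = 23.517325 + 26.012873 = 49.530198
denominator = 14 + 18 - 2 = 30
s_p^2 = 49.530198 / 30 = 1.6510066
s_p = sqrt(1.6510066) = 1.2849

1.2849


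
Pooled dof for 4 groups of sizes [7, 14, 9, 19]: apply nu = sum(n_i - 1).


nu = sum_i (n_i - 1)
nu = ((7 - 1) + (14 - 1) + (9 - 1) + (19 - 1))
nu = 6 + 13 + 8 + 18
nu = 45

45


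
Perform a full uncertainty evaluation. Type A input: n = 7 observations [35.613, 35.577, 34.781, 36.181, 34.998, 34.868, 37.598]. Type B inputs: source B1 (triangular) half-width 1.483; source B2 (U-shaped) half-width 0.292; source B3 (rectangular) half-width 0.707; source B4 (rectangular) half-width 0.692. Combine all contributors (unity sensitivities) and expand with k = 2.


mean = (35.613 + 35.577 + 34.781 + 36.181 + 34.998 + 34.868 + 37.598) / 7 = 35.65942857
s = sqrt(sum((x - mean)^2)/(n-1)) = 0.9894889
u_A = s / sqrt(n) = 0.9894889 / sqrt(7) = 0.37399165
u_B1 = 1.483 / sqrt(6) = 0.60543221
u_B2 = 0.292 / sqrt(2) = 0.20647518
u_B3 = 0.707 / sqrt(3) = 0.40818664
u_B4 = 0.692 / sqrt(3) = 0.39952639
uc = sqrt(0.37399165^2 + 0.60543221^2 + 0.20647518^2 + 0.40818664^2 + 0.39952639^2) = 0.93556805
U = k * uc = 2 * 0.93556805
U = 1.8711

1.8711


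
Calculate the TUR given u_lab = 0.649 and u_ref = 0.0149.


TUR = u_lab / u_ref
= 0.649 / 0.0149
= 43.5570

43.5570


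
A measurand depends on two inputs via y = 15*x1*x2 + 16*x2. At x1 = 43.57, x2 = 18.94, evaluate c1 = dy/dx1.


y = 15*x1*x2 + 16*x2
dy/dx1 = 15*x2
Evaluate at x2 = 18.94: c1 = 15 * 18.94
c1 = 284.1000

284.1000


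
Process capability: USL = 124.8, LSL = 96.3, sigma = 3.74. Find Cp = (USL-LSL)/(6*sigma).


Cp = (USL - LSL) / (6 * sigma)
= (124.8 - 96.3) / (6 * 3.74)
= 28.5000 / 22.4400
= 1.2701

1.2701


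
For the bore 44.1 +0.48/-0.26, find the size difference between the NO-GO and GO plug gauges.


GO = nominal - lower_tol (smallest hole = maximum material condition)
GO = 44.1 - 0.26 = 43.84
NO-GO = nominal + upper_tol (largest hole = least material condition)
NO-GO = 44.1 + 0.48 = 44.58
spread = NO-GO - GO = 44.58 - 43.84 = 0.7400

0.7400


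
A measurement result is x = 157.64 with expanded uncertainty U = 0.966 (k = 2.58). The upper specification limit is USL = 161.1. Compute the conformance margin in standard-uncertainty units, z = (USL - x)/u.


u = U / k = 0.966 / 2.58 = 0.3744186
margin = |USL - x| = |161.1 - 157.64| = 3.46
z = margin / u = 3.46 / 0.3744186
z = 9.2410

9.2410


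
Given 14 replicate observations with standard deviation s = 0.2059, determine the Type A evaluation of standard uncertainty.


u_A = s / sqrt(n)
u_A = 0.2059 / sqrt(14)
u_A = 0.2059 / 3.7416574
u_A = 0.0550

0.0550


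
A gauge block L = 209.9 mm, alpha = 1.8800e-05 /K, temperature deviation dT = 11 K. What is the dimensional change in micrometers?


dL = L * alpha * dT
= 209.9 * 1.8800e-05 * 11
= 0.0434073 mm
dL_um = 0.0434073 * 1000 = 43.4073 um

43.4073


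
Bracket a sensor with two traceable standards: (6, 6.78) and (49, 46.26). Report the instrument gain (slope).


slope = (y2 - y1) / (x2 - x1)
= (46.26 - 6.78) / (49 - 6)
= 39.4800 / 43
= 0.9181

0.9181


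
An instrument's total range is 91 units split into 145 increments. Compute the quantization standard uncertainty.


resolution = range / divisions
resolution = 91 / 145 = 0.62758621
u_res = resolution / (2*sqrt(3))
u_res = 0.62758621 / 3.4641016
u_res = 0.1812

0.1812


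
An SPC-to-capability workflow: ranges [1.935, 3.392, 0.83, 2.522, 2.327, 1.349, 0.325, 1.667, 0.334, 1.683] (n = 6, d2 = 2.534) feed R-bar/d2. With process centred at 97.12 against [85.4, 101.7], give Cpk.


R_bar = (1.935 + 3.392 + 0.83 + 2.522 + 2.327 + 1.349 + 0.325 + 1.667 + 0.334 + 1.683) / 10 = 1.6364
sigma = R_bar / d2 = 1.6364 / 2.534 = 0.64577743
Cp = (USL - LSL)/(6*sigma) = (101.7 - 85.4)/(6*0.64577743) = 4.2068
Cpu = (101.7 - 97.12)/(3*0.64577743) = 2.3641
Cpl = (97.12 - 85.4)/(3*0.64577743) = 6.0496
Cpk = min(Cpu, Cpl) = 2.3641

2.3641


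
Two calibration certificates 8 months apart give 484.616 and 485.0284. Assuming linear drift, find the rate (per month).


rate = (v2 - v1) / months
= (485.0284 - 484.616) / 8
= 0.4124 / 8
= 0.0515

0.0515


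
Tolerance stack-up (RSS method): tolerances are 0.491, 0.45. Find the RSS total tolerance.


RSS = sqrt(0.491^2 + 0.45^2)
= sqrt(0.443581)
= 0.6660

0.6660


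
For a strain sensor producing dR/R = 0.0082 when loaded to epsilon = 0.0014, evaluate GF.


GF = (dR/R) / epsilon
= 0.0082 / 0.0014
= 5.8571

5.8571


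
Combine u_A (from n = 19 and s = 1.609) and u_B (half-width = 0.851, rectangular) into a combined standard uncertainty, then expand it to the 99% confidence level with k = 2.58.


u_A = s / sqrt(n) = 1.609 / sqrt(19) = 0.36912992
u_B = half_width / sqrt(3) = 0.851 / sqrt(3) = 0.49132508
uc = sqrt(u_A^2 + u_B^2) = sqrt(0.36912992^2 + 0.49132508^2) = 0.61453823
U = k * uc = 2.58 * 0.61453823
U = 1.5855

1.5855


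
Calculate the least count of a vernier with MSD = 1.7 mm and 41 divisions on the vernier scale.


LC = MSD / n_div
= 1.7 / 41
= 0.0415

0.0415


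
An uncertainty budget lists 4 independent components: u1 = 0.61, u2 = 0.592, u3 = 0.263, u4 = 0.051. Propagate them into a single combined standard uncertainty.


uc = sqrt(0.61^2 + 0.592^2 + 0.263^2 + 0.051^2)
uc = sqrt(0.794334)
uc = 0.8913

0.8913


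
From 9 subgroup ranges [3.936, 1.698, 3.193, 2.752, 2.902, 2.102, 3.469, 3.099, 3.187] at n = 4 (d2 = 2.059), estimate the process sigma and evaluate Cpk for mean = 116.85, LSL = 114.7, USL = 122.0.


R_bar = (3.936 + 1.698 + 3.193 + 2.752 + 2.902 + 2.102 + 3.469 + 3.099 + 3.187) / 9 = 2.9264444
sigma = R_bar / d2 = 2.9264444 / 2.059 = 1.421294
Cp = (USL - LSL)/(6*sigma) = (122.0 - 114.7)/(6*1.421294) = 0.8560
Cpu = (122.0 - 116.85)/(3*1.421294) = 1.2078
Cpl = (116.85 - 114.7)/(3*1.421294) = 0.5042
Cpk = min(Cpu, Cpl) = 0.5042

0.5042


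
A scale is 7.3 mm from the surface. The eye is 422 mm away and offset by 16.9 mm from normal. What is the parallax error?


error = h * offset / d
= 7.3 * 16.9 / 422
= 0.2923

0.2923


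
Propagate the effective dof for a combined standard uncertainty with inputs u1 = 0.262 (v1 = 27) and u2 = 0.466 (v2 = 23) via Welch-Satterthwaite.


uc = sqrt(u1^2 + u2^2) = sqrt(0.262^2 + 0.466^2) = 0.53460266
v_eff = uc^4 / (u1^4/v1 + u2^4/v2)
= 0.53460266^4 / (0.262^4/27 + 0.466^4/23)
= 0.081681642 / 0.002224811
v_eff = 36.7140

36.7140


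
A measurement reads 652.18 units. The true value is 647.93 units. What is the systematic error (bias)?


Systematic error = measured - true
= 652.18 - 647.93
= 4.2500

4.2500


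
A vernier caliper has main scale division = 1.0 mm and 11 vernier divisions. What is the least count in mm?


LC = MSD / n_div
= 1.0 / 11
= 0.0909

0.0909


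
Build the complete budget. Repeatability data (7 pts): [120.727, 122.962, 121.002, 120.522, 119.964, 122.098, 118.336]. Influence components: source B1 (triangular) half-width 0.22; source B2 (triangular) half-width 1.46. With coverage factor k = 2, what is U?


mean = (120.727 + 122.962 + 121.002 + 120.522 + 119.964 + 122.098 + 118.336) / 7 = 120.8015714
s = sqrt(sum((x - mean)^2)/(n-1)) = 1.4861942
u_A = s / sqrt(n) = 1.4861942 / sqrt(7) = 0.56172861
u_B1 = 0.22 / sqrt(6) = 0.089814624
u_B2 = 1.46 / sqrt(6) = 0.5960425
uc = sqrt(0.56172861^2 + 0.089814624^2 + 0.5960425^2) = 0.82393711
U = k * uc = 2 * 0.82393711
U = 1.6479

1.6479


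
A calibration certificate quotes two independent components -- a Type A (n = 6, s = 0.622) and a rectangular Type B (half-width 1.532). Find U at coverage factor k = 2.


u_A = s / sqrt(n) = 0.622 / sqrt(6) = 0.25393044
u_B = half_width / sqrt(3) = 1.532 / sqrt(3) = 0.88450061
uc = sqrt(u_A^2 + u_B^2) = sqrt(0.25393044^2 + 0.88450061^2) = 0.92022932
U = k * uc = 2 * 0.92022932
U = 1.8405

1.8405


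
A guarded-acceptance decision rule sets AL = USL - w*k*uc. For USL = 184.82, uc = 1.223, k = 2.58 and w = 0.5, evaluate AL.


U = k * uc = 2.58 * 1.223 = 3.15534
guard band g = w * U = 0.5 * 3.15534 = 1.57767
AL = USL - g = 184.82 - 1.57767
AL = 183.2423

183.2423


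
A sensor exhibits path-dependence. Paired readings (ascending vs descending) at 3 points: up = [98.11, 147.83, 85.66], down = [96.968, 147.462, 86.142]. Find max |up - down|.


|98.11 - 96.968| = 1.1420
|147.83 - 147.462| = 0.3680
|85.66 - 86.142| = 0.4820
hysteresis = max(diffs) = 1.1420

1.1420


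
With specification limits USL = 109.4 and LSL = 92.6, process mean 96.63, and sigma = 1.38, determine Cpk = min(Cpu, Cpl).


Cpu = (USL - mean) / (3*sigma) = (109.4 - 96.63) / (3*1.38) = 3.0845
Cpl = (mean - LSL) / (3*sigma) = (96.63 - 92.6) / (3*1.38) = 0.9734
Cpk = min(Cpu, Cpl) = 0.9734

0.9734


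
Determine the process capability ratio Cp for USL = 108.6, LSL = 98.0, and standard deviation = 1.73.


Cp = (USL - LSL) / (6 * sigma)
= (108.6 - 98.0) / (6 * 1.73)
= 10.6000 / 10.3800
= 1.0212

1.0212


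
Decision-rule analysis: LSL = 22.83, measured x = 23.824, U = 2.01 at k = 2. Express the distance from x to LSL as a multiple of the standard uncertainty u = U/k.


u = U / k = 2.01 / 2 = 1.005
margin = |LSL - x| = |22.83 - 23.824| = 0.994
z = margin / u = 0.994 / 1.005
z = 0.9891

0.9891


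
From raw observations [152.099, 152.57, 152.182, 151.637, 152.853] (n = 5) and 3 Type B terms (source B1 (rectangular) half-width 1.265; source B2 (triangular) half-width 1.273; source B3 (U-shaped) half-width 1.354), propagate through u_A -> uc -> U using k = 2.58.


mean = (152.099 + 152.57 + 152.182 + 151.637 + 152.853) / 5 = 152.2682
s = sqrt(sum((x - mean)^2)/(n-1)) = 0.46571096
u_A = s / sqrt(n) = 0.46571096 / sqrt(5) = 0.20827227
u_B1 = 1.265 / sqrt(3) = 0.73034809
u_B2 = 1.273 / sqrt(6) = 0.51970007
u_B3 = 1.354 / sqrt(2) = 0.95742258
uc = sqrt(0.20827227^2 + 0.73034809^2 + 0.51970007^2 + 0.95742258^2) = 1.3279804
U = k * uc = 2.58 * 1.3279804
U = 3.4262

3.4262


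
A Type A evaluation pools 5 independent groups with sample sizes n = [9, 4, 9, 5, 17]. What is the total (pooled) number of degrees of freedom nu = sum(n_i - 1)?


nu = sum_i (n_i - 1)
nu = ((9 - 1) + (4 - 1) + (9 - 1) + (5 - 1) + (17 - 1))
nu = 8 + 3 + 8 + 4 + 16
nu = 39

39


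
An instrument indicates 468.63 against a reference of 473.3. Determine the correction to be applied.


Correction = standard - reading
= 473.3 - 468.63
= 4.6700

4.6700


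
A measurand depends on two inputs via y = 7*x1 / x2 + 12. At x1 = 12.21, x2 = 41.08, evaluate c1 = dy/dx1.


y = 7*x1 / x2 + 12
dy/dx1 = 7/x2
Evaluate at x2 = 41.08: c1 = 7 / 41.08
c1 = 0.1704

0.1704


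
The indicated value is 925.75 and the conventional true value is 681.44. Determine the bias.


Systematic error = measured - true
= 925.75 - 681.44
= 244.3100

244.3100


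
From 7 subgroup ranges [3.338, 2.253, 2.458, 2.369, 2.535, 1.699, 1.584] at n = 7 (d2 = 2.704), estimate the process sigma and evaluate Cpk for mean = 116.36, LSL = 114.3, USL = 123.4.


R_bar = (3.338 + 2.253 + 2.458 + 2.369 + 2.535 + 1.699 + 1.584) / 7 = 2.3194286
sigma = R_bar / d2 = 2.3194286 / 2.704 = 0.85777685
Cp = (USL - LSL)/(6*sigma) = (123.4 - 114.3)/(6*0.85777685) = 1.7681
Cpu = (123.4 - 116.36)/(3*0.85777685) = 2.7358
Cpl = (116.36 - 114.3)/(3*0.85777685) = 0.8005
Cpk = min(Cpu, Cpl) = 0.8005

0.8005


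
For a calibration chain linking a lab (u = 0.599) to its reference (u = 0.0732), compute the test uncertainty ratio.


TUR = u_lab / u_ref
= 0.599 / 0.0732
= 8.1831

8.1831


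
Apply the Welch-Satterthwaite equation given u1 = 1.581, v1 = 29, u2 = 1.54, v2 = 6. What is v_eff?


uc = sqrt(u1^2 + u2^2) = sqrt(1.581^2 + 1.54^2) = 2.2070707
v_eff = uc^4 / (u1^4/v1 + u2^4/v2)
= 2.2070707^4 / (1.581^4/29 + 1.54^4/6)
= 23.72821 / 1.152856
v_eff = 20.5821

20.5821


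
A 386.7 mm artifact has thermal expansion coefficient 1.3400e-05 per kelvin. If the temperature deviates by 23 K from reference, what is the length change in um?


dL = L * alpha * dT
= 386.7 * 1.3400e-05 * 23
= 0.1191809 mm
dL_um = 0.1191809 * 1000 = 119.1809 um

119.1809


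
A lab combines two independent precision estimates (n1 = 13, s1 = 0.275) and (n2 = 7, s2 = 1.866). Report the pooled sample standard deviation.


s_p = sqrt(((n1-1)*s1^2 + (n2-1)*s2^2) / (n1+n2-2))
numerator = (13-1)*0.275^2 + (7-1)*1.866^2 = 0.9075 + 20.891736 = 21.799236
denominator = 13 + 7 - 2 = 18
s_p^2 = 21.799236 / 18 = 1.2110687
s_p = sqrt(1.2110687) = 1.1005

1.1005


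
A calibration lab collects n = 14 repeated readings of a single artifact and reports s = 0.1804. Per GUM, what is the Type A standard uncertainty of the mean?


u_A = s / sqrt(n)
u_A = 0.1804 / sqrt(14)
u_A = 0.1804 / 3.7416574
u_A = 0.0482

0.0482


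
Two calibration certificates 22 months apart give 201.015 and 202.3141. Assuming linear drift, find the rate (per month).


rate = (v2 - v1) / months
= (202.3141 - 201.015) / 22
= 1.2991 / 22
= 0.0591

0.0591


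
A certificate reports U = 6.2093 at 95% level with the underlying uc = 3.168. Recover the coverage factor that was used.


k = U / uc
k = 6.2093 / 3.168
k = 1.96

1.96


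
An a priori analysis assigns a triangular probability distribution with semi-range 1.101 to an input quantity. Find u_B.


u_B = half_width / sqrt(6)
u_B = 1.101 / 2.4494897
u_B = 0.4495

0.4495


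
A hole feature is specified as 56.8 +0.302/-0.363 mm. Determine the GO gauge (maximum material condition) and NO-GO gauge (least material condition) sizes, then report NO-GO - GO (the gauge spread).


GO = nominal - lower_tol (smallest hole = maximum material condition)
GO = 56.8 - 0.363 = 56.437
NO-GO = nominal + upper_tol (largest hole = least material condition)
NO-GO = 56.8 + 0.302 = 57.102
spread = NO-GO - GO = 57.102 - 56.437 = 0.6650

0.6650


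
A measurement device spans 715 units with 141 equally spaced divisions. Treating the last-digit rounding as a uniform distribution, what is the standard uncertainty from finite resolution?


resolution = range / divisions
resolution = 715 / 141 = 5.070922
u_res = resolution / (2*sqrt(3))
u_res = 5.070922 / 3.4641016
u_res = 1.4638

1.4638


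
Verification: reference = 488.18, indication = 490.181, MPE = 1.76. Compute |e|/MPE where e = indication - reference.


e = indication - reference = 490.181 - 488.18 = 2.0010
|e| = 2.0010
ratio = |e| / MPE = 2.0010 / 1.76
ratio = 1.1369

1.1369


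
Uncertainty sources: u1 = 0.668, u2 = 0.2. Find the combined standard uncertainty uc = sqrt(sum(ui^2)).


uc = sqrt(0.668^2 + 0.2^2)
uc = sqrt(0.486224)
uc = 0.6973

0.6973


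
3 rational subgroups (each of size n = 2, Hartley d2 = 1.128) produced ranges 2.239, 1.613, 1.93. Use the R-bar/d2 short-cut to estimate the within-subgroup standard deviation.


R_bar = (2.239 + 1.613 + 1.93) / 3
R_bar = 5.782 / 3 = 1.9273333
sigma_hat = R_bar / d2 = 1.9273333 / 1.128 = 1.7086

1.7086


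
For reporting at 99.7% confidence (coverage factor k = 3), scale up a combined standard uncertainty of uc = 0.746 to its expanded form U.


U = k * uc
U = 3 * 0.746
U = 2.2380

2.2380
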